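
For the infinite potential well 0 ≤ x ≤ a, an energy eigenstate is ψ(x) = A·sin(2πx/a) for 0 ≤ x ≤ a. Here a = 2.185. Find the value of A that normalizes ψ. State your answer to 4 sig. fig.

The normalization condition is ∫|ψ|² dx = 1 from 0 to a.
Using sin²θ = (1 − cos 2θ)/2, the integral (without the A² prefactor) comes out to a/2.
Hence A² = 1/[a/2].
With a = 2.185: A² = 0.91533 and A = 0.95673.

A ≈ 0.9567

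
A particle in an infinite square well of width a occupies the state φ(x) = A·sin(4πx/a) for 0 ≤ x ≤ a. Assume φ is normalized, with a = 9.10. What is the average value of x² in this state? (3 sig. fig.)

⟨x^2⟩ ≈ 27.3

The expectation value is the |φ|²-weighted average of x^2: ∫ x^2|φ|² dx.
With ∫₀^a sin²(nπx/a) dx = a/2, the ratio of the moment integral to the normalization integral gives ⟨x²⟩ = -a^2/(32·π^2) + a^2/3.
With a = 9.10, ⟨x^2⟩ = 27.34.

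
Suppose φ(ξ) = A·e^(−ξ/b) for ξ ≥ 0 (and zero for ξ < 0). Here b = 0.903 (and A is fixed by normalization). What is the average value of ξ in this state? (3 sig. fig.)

By definition ⟨ξ⟩ = ∫ ξ |φ(ξ)|² dξ.
Recall ∫₀^∞ ξ^m e^(−ξ/β) dξ = m!·β^(m+1), evaluating both integrals, ⟨ξ⟩ = b/2.
Putting b = 0.903 gives 0.4515.

⟨ξ⟩ ≈ 0.452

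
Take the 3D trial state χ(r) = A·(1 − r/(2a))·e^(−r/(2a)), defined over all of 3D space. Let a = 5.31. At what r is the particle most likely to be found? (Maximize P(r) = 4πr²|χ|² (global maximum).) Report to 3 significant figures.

r ≈ 27.8

The maximum of P(r) = 4πr²|χ|² occurs where its derivative vanishes.
This gives r = a·(√(5) + 3).
With a = 5.31, the most probable radial distance is 27.80.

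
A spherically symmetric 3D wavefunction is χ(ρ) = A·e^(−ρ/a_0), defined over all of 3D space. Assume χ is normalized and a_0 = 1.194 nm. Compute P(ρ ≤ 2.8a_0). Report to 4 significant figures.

Integrate the radial probability density 4πρ²|χ|² over ρ ≤ 2.8a_0.
The full normalization integral is A²·[π·a_0^3] = 1, fixing A².
In terms of u = ρ/a_0 (A², 4π and the length scale all cancel between numerator and denominator), P = [∫_{0}^{2.8} u^2·e^(-2·u) du] / [∫_{0}^{∞} u^2·e^(-2·u) du].
An antiderivative of u^2·e^(-2·u) is -(2·u^2 + 2·u + 1)·e^(-2·u)/4; evaluating from 0 to 2.8 gives 1/4 - 557·e^(-28/5)/100, while the full integral is 1/4.
Taking the ratio yields P = 0.91761.

P ≈ 0.9176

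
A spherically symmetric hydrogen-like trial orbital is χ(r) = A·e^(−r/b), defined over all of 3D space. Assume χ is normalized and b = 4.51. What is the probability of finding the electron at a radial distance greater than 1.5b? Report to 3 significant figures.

Integrate the radial probability density 4πr²|χ|² over r > 1.5b.
The full normalization integral is A²·[π·b^3] = 1, fixing A².
Let u = r/b; then A², 4π and the length scale all cancel, so P = ∫_{1.5}^{∞} u^2·e^(-2·u) du ÷ ∫_{0}^{∞} u^2·e^(-2·u) du.
With ∫ u^2·e^(-2·u) du = -(2·u^2 + 2·u + 1)·e^(-2·u)/4 + C, the region integral is 17·e^(-3)/8 and the full one is 1/4.
The region integral divided by the full integral gives P = 0.4232.

P ≈ 0.423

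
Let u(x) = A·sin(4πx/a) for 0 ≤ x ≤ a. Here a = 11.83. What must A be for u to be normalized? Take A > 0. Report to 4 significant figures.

Normalization requires ∫|u|² dx = 1, integrated from 0 to a.
With ∫₀^a sin²(nπx/a) dx = a/2, ∫|u|² dx = A²·(a/2).
With a = 11.83: A² = 0.16906 and A = 0.41117.

A ≈ 0.4112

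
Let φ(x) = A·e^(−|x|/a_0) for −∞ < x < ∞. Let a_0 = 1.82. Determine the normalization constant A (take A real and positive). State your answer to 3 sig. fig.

The normalization condition is ∫|φ|² dx = 1 from −∞ to ∞.
Using ∫₀^∞ xⁿ e^(−αx) dx = n!/αⁿ⁺¹, ∫|φ|² dx = A²·(a_0).
So A² = (a_0)^(−1).
With a_0 = 1.82: A² = 0.5495 and A = 0.7412.

A ≈ 0.741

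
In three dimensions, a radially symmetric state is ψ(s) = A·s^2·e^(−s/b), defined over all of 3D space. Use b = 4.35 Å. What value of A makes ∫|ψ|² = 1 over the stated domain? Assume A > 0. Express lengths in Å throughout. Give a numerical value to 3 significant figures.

A ≈ 0.000693 Å^(-7/2)

We need A² ∫|f|² 4πs² ds = 1, taking the integral from 0 to ∞.
Using ∫₀^∞ sⁿ e^(−αs) ds = n!/αⁿ⁺¹, ∫|ψ|² 4πs² ds = A²·(45·π·b^7/2).
Hence A² = 1/[45·π·b^7/2].
Plugging in b = 4.35 yields A = 0.0006928.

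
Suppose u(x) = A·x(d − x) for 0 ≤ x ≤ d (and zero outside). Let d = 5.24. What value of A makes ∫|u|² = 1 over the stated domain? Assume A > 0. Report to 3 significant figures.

A ≈ 0.0871

Normalization requires ∫|u|² dx = 1, integrated from 0 to d.
Carrying out the integral gives A² · d^5/30.
Setting this equal to 1 gives A² = 1/(d^5/30).
Plugging in d = 5.24 yields A = 0.08714.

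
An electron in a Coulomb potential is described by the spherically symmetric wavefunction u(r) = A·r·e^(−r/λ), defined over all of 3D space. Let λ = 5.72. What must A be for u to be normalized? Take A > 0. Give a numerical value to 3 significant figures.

Require ∫ |u|² 4πr² dr = 1 over the whole domain.
Using ∫₀^∞ rⁿ e^(−αr) dr = n!/αⁿ⁺¹, the integral (without the A² prefactor) comes out to 3·π·λ^5.
So A² = (3·π·λ^5)^(−1).
Plugging in λ = 5.72 yields A = 0.004163.

A ≈ 0.00416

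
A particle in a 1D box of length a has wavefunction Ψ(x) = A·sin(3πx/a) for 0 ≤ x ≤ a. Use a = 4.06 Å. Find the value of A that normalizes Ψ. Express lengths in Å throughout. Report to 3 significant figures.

A ≈ 0.702 Å^(-1/2)

Normalization requires ∫|Ψ|² dx = 1, integrated from 0 to a.
Using sin²θ = (1 − cos 2θ)/2, the integral (without the A² prefactor) comes out to a/2.
Hence A² = 1/[a/2].
With a = 4.06: A² = 0.4926 and A = 0.7019.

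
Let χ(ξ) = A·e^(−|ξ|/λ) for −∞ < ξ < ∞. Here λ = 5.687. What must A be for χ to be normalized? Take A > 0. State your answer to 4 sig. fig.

Require ∫ |χ|² dξ = 1 over the whole domain.
With ∫₀^∞ ξ^0 e^(−αξ) dξ = 0!/α^1, ∫|χ|² dξ = A²·(λ).
Plugging in λ = 5.687 yields A = 0.41933.

A ≈ 0.4193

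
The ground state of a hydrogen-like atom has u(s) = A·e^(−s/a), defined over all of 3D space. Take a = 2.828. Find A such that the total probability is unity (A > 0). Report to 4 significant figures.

A ≈ 0.1186

The normalization condition is ∫|u|² 4πs² ds = 1 from 0 to ∞.
The angular integral contributes 4π, leaving ∫₀^∞ s²|u|² ds.
Using ∫₀^∞ sⁿ e^(−αs) ds = n!/αⁿ⁺¹, the integral (without the A² prefactor) comes out to π·a^3.
Substituting a = 2.828 gives A² = 0.014074, so A = 0.11863.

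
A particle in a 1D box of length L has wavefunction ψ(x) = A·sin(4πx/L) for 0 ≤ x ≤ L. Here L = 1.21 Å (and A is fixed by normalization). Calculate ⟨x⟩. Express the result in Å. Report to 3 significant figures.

⟨x⟩ = ∫ x |ψ|² dx over the full domain.
With ∫₀^L sin²(nπx/L) dx = L/2, since the A² factors cancel between numerator and denominator, ⟨x⟩ = L/2.
With L = 1.21, ⟨x⟩ = 0.6050.

⟨x⟩ ≈ 0.605 Å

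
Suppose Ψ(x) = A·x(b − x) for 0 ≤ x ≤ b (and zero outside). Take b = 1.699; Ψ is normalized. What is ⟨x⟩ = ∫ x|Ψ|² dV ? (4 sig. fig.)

⟨x⟩ ≈ 0.8495

By definition ⟨x⟩ = ∫ x |Ψ(x)|² dx.
Expanding the polynomial and integrating term by term, since the A² factors cancel between numerator and denominator, ⟨x⟩ = b/2.
Putting b = 1.699 gives 0.84950.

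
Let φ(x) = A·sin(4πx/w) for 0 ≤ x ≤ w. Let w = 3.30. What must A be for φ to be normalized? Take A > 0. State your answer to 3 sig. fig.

The normalization condition is ∫|φ|² dx = 1 from 0 to w.
With ∫₀^w sin²(nπx/w) dx = w/2, with φ = A·sin(4πx/w), the integral evaluates to A²·[w/2].
Hence A² = 1/[w/2].
Plugging in w = 3.30 yields A = 0.7785.

A ≈ 0.778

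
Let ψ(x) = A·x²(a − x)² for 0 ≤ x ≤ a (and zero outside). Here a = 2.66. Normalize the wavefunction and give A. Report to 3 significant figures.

The normalization condition is ∫|ψ|² dx = 1 from 0 to a.
Expanding the polynomial and integrating term by term, the integral (without the A² prefactor) comes out to a^9/630.
With a = 2.66: A² = 0.09449 and A = 0.3074.

A ≈ 0.307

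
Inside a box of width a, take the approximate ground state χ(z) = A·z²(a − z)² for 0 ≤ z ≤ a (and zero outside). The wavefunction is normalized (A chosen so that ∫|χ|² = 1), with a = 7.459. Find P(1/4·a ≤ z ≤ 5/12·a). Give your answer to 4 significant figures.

P ≈ 0.2534

The probability is P = ∫ |χ|² dz over [1/4·a, 5/12·a].
With A² fixed by ∫|χ|² = 1, i.e. A² = (a^9/630)^(−1), substitute and integrate.
Let u = z/a; then A² and the length scale cancel, so P = ∫_{1/4}^{5/12} u^4·(1 - u)^4 du ÷ ∫_{0}^{1} u^4·(1 - u)^4 du.
Using ∫ u^4·(1 - u)^4 du = u^5·(70·u^4 - 315·u^3 + 540·u^2 - 420·u + 126)/630, the numerator is ≈ 0.000402226 and the denominator is 1/630.
Taking the ratio, P = 0.25340.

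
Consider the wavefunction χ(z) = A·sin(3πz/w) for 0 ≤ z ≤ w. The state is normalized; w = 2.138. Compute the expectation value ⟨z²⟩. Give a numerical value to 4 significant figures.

⟨z^2⟩ ≈ 1.498

The expectation value is the |χ|²-weighted average of z^2: ∫ z^2|χ|² dz.
Evaluating both integrals, ⟨z²⟩ = -w^2/(18·π^2) + w^2/3.
With w = 2.138, ⟨z^2⟩ = 1.4980.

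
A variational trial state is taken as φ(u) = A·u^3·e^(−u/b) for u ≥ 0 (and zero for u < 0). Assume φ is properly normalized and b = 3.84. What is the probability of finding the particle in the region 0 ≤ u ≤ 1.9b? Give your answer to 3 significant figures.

|φ|² is the probability density, so P = ∫_{0}^{1.9b} |φ|² du.
Since A² = 1/(45·b^7/8), this is the region integral divided by the full normalization integral.
In terms of t = u/b (A² and the length scale cancel between numerator and denominator), P = [∫_{0}^{1.9} t^6·e^(-2·t) dt] / [∫_{0}^{∞} t^6·e^(-2·t) dt].
Using ∫ t^6·e^(-2·t) dt = -(4·t^6 + 12·t^5 + 30·t^4 + 60·t^3 + 90·t^2 + 90·t + 45)·e^(-2·t)/8, the numerator is ≈ 0.51127 and the denominator is 45/8.
The result is P = 0.09089.

P ≈ 0.0909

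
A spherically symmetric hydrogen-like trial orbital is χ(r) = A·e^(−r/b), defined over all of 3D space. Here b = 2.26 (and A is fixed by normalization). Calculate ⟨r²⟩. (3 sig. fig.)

By definition ⟨r²⟩ = ∫ r^2 |χ(r)|² 4πr² dr.
Using ∫₀^∞ rⁿ e^(−αr) dr = n!/αⁿ⁺¹, evaluating both integrals, ⟨r²⟩ = 3·b^2.
Putting b = 2.26 gives 15.32.

⟨r^2⟩ ≈ 15.3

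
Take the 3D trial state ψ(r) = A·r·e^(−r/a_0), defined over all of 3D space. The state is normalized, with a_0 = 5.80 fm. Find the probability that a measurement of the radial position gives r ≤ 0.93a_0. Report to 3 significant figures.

With dV = 4πr²dr, the probability is ∫|ψ|² dV over r ≤ 0.93a_0.
A² is fixed by ∫₀^∞ 4πr²|ψ|² dr = 1, i.e. A² = (3·π·a_0^5)^(−1).
Substituting u = r/a_0, A², 4π and the length scale all cancel in the ratio: P = ∫_{0}^{0.93} u^4·e^(-2·u) du / ∫_{0}^{∞} u^4·e^(-2·u) du.
An antiderivative of u^4·e^(-2·u) is -(u^4/2 + u^3 + 3·u^2/2 + 3·u/2 + 3/4)·e^(-2·u); evaluating from 0 to 0.93 gives ≈ 0.030678, while the full integral is 3/4.
This evaluates to P = 0.04090.

P ≈ 0.0409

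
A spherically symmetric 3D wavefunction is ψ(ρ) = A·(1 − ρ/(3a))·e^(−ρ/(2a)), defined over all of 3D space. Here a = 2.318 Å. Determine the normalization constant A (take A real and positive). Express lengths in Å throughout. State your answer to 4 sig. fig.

A ≈ 0.09790 Å^(-3/2)

The normalization condition is ∫|ψ|² 4πρ² dρ = 1 from 0 to ∞.
(Spherical symmetry: dV = 4πρ² dρ.)
Using ∫₀^∞ ρⁿ e^(−αρ) dρ = n!/αⁿ⁺¹, with ψ = A·(1 − ρ/(3a))·e^(−ρ/(2a)), the integral evaluates to A²·[8·π·a^3/3].
With a = 2.318: A² = 0.0095839 and A = 0.097897.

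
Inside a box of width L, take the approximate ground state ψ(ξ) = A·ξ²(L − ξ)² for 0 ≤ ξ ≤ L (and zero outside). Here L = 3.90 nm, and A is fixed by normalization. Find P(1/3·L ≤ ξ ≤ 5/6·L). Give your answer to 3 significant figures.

P ≈ 0.846

P = ∫_{1/3·L}^{5/6·L} |ψ(ξ)|² dξ.
Since A² = 1/(L^9/630), this is the region integral divided by the full normalization integral.
Let u = ξ/L; then A² and the length scale cancel, so P = ∫_{1/3}^{5/6} u^4·(1 - u)^4 du ÷ ∫_{0}^{1} u^4·(1 - u)^4 du.
An antiderivative of u^4·(1 - u)^4 is u^5·(70·u^4 - 315·u^3 + 540·u^2 - 420·u + 126)/630; evaluating from 1/3 to 5/6 gives ≈ 0.0013432, while the full integral is 1/630.
This works out to P = 0.8462.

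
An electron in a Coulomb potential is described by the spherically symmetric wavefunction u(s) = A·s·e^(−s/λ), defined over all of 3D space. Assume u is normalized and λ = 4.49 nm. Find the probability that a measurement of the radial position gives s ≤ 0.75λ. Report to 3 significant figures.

P = ∫ |u|² 4πs² ds over s ≤ 0.75λ.
A² is fixed by ∫₀^∞ 4πs²|u|² ds = 1, i.e. A² = (3·π·λ^5)^(−1).
Let t = s/λ; then A², 4π and the length scale all cancel, so P = ∫_{0}^{0.75} t^4·e^(-2·t) dt ÷ ∫_{0}^{∞} t^4·e^(-2·t) dt.
An antiderivative of t^4·e^(-2·t) is -(t^4/2 + t^3 + 3·t^2/2 + 3·t/2 + 3/4)·e^(-2·t); evaluating from 0 to 0.75 gives 3/4 - 1689·e^(-3/2)/512, while the full integral is 3/4.
The region integral divided by the full integral gives P = 0.01858.

P ≈ 0.0186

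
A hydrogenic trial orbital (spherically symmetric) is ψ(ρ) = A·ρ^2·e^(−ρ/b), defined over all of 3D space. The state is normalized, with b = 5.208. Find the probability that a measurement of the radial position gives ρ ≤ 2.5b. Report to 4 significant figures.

With dV = 4πρ²dρ, the probability is ∫|ψ|² dV over ρ ≤ 2.5b.
A² is fixed by ∫₀^∞ 4πρ²|ψ|² dρ = 1, i.e. A² = (45·π·b^7/2)^(−1).
Let u = ρ/b; then A², 4π and the length scale all cancel, so P = ∫_{0}^{2.5} u^6·e^(-2·u) du ÷ ∫_{0}^{∞} u^6·e^(-2·u) du.
An antiderivative of u^6·e^(-2·u) is -(4·u^6 + 12·u^5 + 30·u^4 + 60·u^3 + 90·u^2 + 90·u + 45)·e^(-2·u)/8; evaluating from 0 to 2.5 gives ≈ 1.33772, while the full integral is 45/8.
Taking the ratio yields P = 0.23782.

P ≈ 0.2378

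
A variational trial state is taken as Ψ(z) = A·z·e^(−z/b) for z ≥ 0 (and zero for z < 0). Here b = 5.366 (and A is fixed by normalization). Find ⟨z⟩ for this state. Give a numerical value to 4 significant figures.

⟨z⟩ ≈ 8.049

By definition ⟨z⟩ = ∫ z |Ψ(z)|² dz.
Evaluating both integrals, ⟨z⟩ = 3·b/2.
With b = 5.366, ⟨z⟩ = 8.0490.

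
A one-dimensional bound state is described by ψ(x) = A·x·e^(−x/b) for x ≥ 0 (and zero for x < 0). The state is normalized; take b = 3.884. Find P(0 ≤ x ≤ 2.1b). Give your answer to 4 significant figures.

P ≈ 0.7898

P = ∫_{0}^{2.1b} |ψ(x)|² dx.
With A² fixed by ∫|ψ|² = 1, i.e. A² = (b^3/4)^(−1), substitute and integrate.
Substituting u = x/b, A² and the length scale cancel in the ratio: P = ∫_{0}^{2.1} u^2·e^(-2·u) du / ∫_{0}^{∞} u^2·e^(-2·u) du.
Using ∫ u^2·e^(-2·u) du = -(2·u^2 + 2·u + 1)·e^(-2·u)/4, the numerator is 1/4 - 701·e^(-21/5)/200 and the denominator is 1/4.
The result is P = 0.78976.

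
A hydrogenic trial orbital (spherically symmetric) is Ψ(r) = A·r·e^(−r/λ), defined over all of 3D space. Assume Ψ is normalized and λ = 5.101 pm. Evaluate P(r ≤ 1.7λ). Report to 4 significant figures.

P ≈ 0.2558

P = ∫ |Ψ|² 4πr² dr over r ≤ 1.7λ.
A² is fixed by ∫₀^∞ 4πr²|Ψ|² dr = 1, i.e. A² = (3·π·λ^5)^(−1).
Substituting u = r/λ, A², 4π and the length scale all cancel in the ratio: P = ∫_{0}^{1.7} u^4·e^(-2·u) du / ∫_{0}^{∞} u^4·e^(-2·u) du.
An antiderivative of u^4·e^(-2·u) is -(u^4/2 + u^3 + 3·u^2/2 + 3·u/2 + 3/4)·e^(-2·u); evaluating from 0 to 1.7 gives ≈ 0.191864, while the full integral is 3/4.
Taking the ratio yields P = 0.25582.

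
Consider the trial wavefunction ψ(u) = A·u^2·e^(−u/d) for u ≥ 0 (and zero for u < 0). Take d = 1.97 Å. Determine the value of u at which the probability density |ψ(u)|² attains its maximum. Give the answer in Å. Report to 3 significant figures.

Differentiate |ψ(u)|² with respect to u and set to zero.
This gives u = 2·d.
With d = 1.97, the most probable position is 3.940 Å.

u ≈ 3.94 Å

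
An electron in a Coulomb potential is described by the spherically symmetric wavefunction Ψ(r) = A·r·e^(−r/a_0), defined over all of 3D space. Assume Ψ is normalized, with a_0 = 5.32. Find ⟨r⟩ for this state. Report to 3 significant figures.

The expectation value is the |Ψ|²-weighted average of r: ∫ r|Ψ|² 4πr² dr.
Using ∫₀^∞ rⁿ e^(−αr) dr = n!/αⁿ⁺¹, the ratio of the moment integral to the normalization integral gives ⟨r⟩ = 5·a_0/2.
With a_0 = 5.32, ⟨r⟩ = 13.30.

⟨r⟩ ≈ 13.3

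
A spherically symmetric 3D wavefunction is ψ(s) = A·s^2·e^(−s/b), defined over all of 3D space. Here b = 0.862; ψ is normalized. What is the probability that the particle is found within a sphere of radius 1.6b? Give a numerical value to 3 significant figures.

P ≈ 0.0446

P = ∫ |ψ|² 4πs² ds over s ≤ 1.6b.
Normalization gives A² = 1/(45·π·b^7/2).
Substituting u = s/b, A², 4π and the length scale all cancel in the ratio: P = ∫_{0}^{1.6} u^6·e^(-2·u) du / ∫_{0}^{∞} u^6·e^(-2·u) du.
Using ∫ u^6·e^(-2·u) du = -(4·u^6 + 12·u^5 + 30·u^4 + 60·u^3 + 90·u^2 + 90·u + 45)·e^(-2·u)/8, the numerator is ≈ 0.25098 and the denominator is 45/8.
Taking the ratio yields P = 0.04462.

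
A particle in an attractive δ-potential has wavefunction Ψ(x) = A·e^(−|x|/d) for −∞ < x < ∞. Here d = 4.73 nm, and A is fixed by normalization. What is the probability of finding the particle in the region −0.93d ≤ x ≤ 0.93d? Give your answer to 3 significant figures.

The probability is P = ∫ |Ψ|² dx over [−0.93d, 0.93d].
With A² fixed by ∫|Ψ|² = 1, i.e. A² = (d)^(−1), substitute and integrate.
Both integrals are even about x = 0, so only the x ≥ 0 halves are needed (the factors of 2 cancel). Substituting u = x/d, A² and the length scale cancel in the ratio: P = ∫_{0}^{0.93} e^(-2·u) du / ∫_{0}^{∞} e^(-2·u) du.
With ∫ e^(-2·u) du = -e^(-2·u)/2 + C, the region integral is 1/2 - e^(-93/50)/2 and the full one is 1/2.
The result is P = 0.8443.

P ≈ 0.844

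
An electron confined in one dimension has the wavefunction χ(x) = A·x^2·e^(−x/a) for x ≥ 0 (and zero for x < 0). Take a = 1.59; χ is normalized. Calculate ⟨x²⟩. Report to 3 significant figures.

⟨x²⟩ = ∫ x^2 |χ|² dx over the full domain.
The ratio of the moment integral to the normalization integral gives ⟨x²⟩ = 15·a^2/2.
Putting a = 1.59 gives 18.96.

⟨x^2⟩ ≈ 19.0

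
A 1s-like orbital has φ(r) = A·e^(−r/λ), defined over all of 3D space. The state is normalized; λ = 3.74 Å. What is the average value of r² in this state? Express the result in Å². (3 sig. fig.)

The expectation value is the |φ|²-weighted average of r^2: ∫ r^2|φ|² 4πr² dr.
The ratio of the moment integral to the normalization integral gives ⟨r²⟩ = 3·λ^2.
Putting λ = 3.74 gives 41.96.

⟨r^2⟩ ≈ 42.0 Å^2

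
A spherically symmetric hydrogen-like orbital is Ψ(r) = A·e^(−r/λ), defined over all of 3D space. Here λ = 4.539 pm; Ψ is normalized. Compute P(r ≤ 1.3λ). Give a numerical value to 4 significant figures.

P ≈ 0.4816

P = ∫ |Ψ|² 4πr² dr over r ≤ 1.3λ.
A² is fixed by ∫₀^∞ 4πr²|Ψ|² dr = 1, i.e. A² = (π·λ^3)^(−1).
Let u = r/λ; then A², 4π and the length scale all cancel, so P = ∫_{0}^{1.3} u^2·e^(-2·u) du ÷ ∫_{0}^{∞} u^2·e^(-2·u) du.
Using ∫ u^2·e^(-2·u) du = -(2·u^2 + 2·u + 1)·e^(-2·u)/4, the numerator is 1/4 - 349·e^(-13/5)/200 and the denominator is 1/4.
This evaluates to P = 0.48157.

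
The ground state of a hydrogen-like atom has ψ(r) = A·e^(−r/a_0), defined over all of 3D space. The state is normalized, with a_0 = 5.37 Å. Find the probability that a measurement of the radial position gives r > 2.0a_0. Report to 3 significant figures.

P ≈ 0.238

Integrate the radial probability density 4πr²|ψ|² over r > 2.0a_0.
The full normalization integral is A²·[π·a_0^3] = 1, fixing A².
In terms of u = r/a_0 (A², 4π and the length scale all cancel between numerator and denominator), P = [∫_{2.0}^{∞} u^2·e^(-2·u) du] / [∫_{0}^{∞} u^2·e^(-2·u) du].
With ∫ u^2·e^(-2·u) du = -(2·u^2 + 2·u + 1)·e^(-2·u)/4 + C, the region integral is 13·e^(-4)/4 and the full one is 1/4.
The region integral divided by the full integral gives P = 0.2381.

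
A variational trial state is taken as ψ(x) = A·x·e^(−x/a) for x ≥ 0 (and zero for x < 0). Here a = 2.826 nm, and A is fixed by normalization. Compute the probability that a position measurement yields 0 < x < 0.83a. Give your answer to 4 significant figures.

|ψ|² is the probability density, so P = ∫_{0}^{0.83a} |ψ|² dx.
The normalization integral ∫|ψ|²dx over the whole domain equals a^3/4·A², and A² cancels in the ratio.
Let u = x/a; then A² and the length scale cancel, so P = ∫_{0}^{0.83} u^2·e^(-2·u) du ÷ ∫_{0}^{∞} u^2·e^(-2·u) du.
An antiderivative of u^2·e^(-2·u) is -(2·u^2 + 2·u + 1)·e^(-2·u)/4; evaluating from 0 to 0.83 gives ≈ 0.0580642, while the full integral is 1/4.
Evaluating gives P = 0.23226.

P ≈ 0.2323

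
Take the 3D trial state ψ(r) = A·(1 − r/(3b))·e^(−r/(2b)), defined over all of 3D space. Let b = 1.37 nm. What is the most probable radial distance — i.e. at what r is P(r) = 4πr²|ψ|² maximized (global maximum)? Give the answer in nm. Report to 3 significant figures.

r ≈ 1.37 nm

Differentiate P(r) = 4πr²|ψ|² with respect to r and set to zero.
This gives r = b.
With b = 1.37, the most probable radial distance is 1.370 nm.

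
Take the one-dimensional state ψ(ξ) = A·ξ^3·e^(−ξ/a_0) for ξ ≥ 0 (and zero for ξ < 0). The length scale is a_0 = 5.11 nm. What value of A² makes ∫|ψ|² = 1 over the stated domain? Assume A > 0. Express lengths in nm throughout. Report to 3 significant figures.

A^2 ≈ 0.00000195 nm^(-7)

We need A² ∫|f|² dξ = 1, taking the integral from 0 to ∞.
Recall ∫₀^∞ ξ^m e^(−ξ/β) dξ = m!·β^(m+1), carrying out the integral gives A² · 45·a_0^7/8.
Hence A² = 1/[45·a_0^7/8].
Substituting a_0 = 5.11 gives A² = 0.000001954, so A = 0.001398.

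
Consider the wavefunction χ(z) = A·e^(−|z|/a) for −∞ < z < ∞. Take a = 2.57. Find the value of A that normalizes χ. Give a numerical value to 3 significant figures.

We need A² ∫|f|² dz = 1, taking the integral from −∞ to ∞.
Using ∫₀^∞ zⁿ e^(−αz) dz = n!/αⁿ⁺¹, carrying out the integral gives A² · a.
Setting this equal to 1 gives A² = 1/(a).
Plugging in a = 2.57 yields A = 0.6238.

A ≈ 0.624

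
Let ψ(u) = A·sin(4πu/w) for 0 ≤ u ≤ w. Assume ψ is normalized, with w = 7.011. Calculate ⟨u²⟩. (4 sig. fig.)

By definition ⟨u²⟩ = ∫ u^2 |ψ(u)|² du.
Evaluating both integrals, ⟨u²⟩ = -w^2/(32·π^2) + w^2/3.
With w = 7.011, ⟨u^2⟩ = 16.229.

⟨u^2⟩ ≈ 16.23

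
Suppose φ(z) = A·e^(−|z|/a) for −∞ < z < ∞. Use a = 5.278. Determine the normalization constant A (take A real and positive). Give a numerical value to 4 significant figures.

A ≈ 0.4353

The normalization condition is ∫|φ|² dz = 1 from −∞ to ∞.
With ∫₀^∞ z^0 e^(−αz) dz = 0!/α^1, carrying out the integral gives A² · a.
Setting this equal to 1 gives A² = 1/(a).
With a = 5.278: A² = 0.18947 and A = 0.43528.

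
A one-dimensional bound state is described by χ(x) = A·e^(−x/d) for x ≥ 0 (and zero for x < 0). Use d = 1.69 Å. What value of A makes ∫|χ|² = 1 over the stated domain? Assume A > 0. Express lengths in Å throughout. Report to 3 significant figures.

A ≈ 1.09 Å^(-1/2)

We need A² ∫|f|² dx = 1, taking the integral from 0 to ∞.
Using ∫₀^∞ xⁿ e^(−αx) dx = n!/αⁿ⁺¹, with χ = A·e^(−x/d), the integral evaluates to A²·[d/2].
So A² = (d/2)^(−1).
Plugging in d = 1.69 yields A = 1.088.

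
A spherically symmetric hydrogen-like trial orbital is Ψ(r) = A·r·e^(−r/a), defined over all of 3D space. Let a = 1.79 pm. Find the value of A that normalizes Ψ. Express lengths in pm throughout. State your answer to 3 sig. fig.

A ≈ 0.0760 pm^(-5/2)

The normalization condition is ∫|Ψ|² 4πr² dr = 1 from 0 to ∞.
Carrying out the integral gives A² · 3·π·a^5.
So A² = (3·π·a^5)^(−1).
With a = 1.79: A² = 0.005774 and A = 0.07599.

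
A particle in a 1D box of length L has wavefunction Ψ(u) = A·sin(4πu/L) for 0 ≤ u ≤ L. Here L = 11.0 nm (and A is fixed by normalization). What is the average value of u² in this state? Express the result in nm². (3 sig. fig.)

⟨u^2⟩ ≈ 40.0 nm^2

The expectation value is the |Ψ|²-weighted average of u^2: ∫ u^2|Ψ|² du.
The ratio of the moment integral to the normalization integral gives ⟨u²⟩ = -L^2/(32·π^2) + L^2/3.
Putting L = 11.0 gives 39.95.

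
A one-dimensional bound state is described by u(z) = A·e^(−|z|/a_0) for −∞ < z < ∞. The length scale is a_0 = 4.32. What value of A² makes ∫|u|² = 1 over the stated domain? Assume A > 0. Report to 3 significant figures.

Require ∫ |u|² dz = 1 over the whole domain.
Recall ∫₀^∞ z^m e^(−z/β) dz = m!·β^(m+1), with u = A·e^(−|z|/a_0), the integral evaluates to A²·[a_0].
So A² = (a_0)^(−1).
With a_0 = 4.32: A² = 0.2315 and A = 0.4811.

A^2 ≈ 0.231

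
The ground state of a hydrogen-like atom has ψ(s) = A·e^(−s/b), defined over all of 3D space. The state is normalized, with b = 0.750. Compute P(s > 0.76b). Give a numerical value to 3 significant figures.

Integrate the radial probability density 4πs²|ψ|² over s > 0.76b.
Normalization gives A² = 1/(π·b^3).
Substituting u = s/b, A², 4π and the length scale all cancel in the ratio: P = ∫_{0.76}^{∞} u^2·e^(-2·u) du / ∫_{0}^{∞} u^2·e^(-2·u) du.
An antiderivative of u^2·e^(-2·u) is -(2·u^2 + 2·u + 1)·e^(-2·u)/4; evaluating from 0.76 to ∞ gives 2297·e^(-38/25)/2500, while the full integral is 1/4.
The region integral divided by the full integral gives P = 0.8038.

P ≈ 0.804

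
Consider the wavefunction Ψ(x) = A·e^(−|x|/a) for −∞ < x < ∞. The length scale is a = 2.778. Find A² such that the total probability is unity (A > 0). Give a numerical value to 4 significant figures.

Normalization requires ∫|Ψ|² dx = 1, integrated from −∞ to ∞.
With ∫₀^∞ x^0 e^(−αx) dx = 0!/α^1, carrying out the integral gives A² · a.
So A² = (a)^(−1).
Plugging in a = 2.778 yields A = 0.59998.

A^2 ≈ 0.3600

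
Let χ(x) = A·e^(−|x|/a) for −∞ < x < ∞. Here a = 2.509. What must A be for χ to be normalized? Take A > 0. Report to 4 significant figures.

A ≈ 0.6313

The normalization condition is ∫|χ|² dx = 1 from −∞ to ∞.
Carrying out the integral gives A² · a.
Hence A² = 1/[a].
With a = 2.509: A² = 0.39857 and A = 0.63132.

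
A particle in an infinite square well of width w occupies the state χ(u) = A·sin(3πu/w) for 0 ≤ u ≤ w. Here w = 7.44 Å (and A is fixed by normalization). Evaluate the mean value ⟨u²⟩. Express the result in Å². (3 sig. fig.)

⟨u^2⟩ ≈ 18.1 Å^2

The expectation value is the |χ|²-weighted average of u^2: ∫ u^2|χ|² du.
Evaluating both integrals, ⟨u²⟩ = -w^2/(18·π^2) + w^2/3.
Putting w = 7.44 gives 18.14.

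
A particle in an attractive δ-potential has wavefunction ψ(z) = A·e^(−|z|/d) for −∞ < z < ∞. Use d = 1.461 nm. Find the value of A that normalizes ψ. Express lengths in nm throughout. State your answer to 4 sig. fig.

We need A² ∫|f|² dz = 1, taking the integral from −∞ to ∞.
Recall ∫₀^∞ z^m e^(−z/β) dz = m!·β^(m+1), ∫|ψ|² dz = A²·(d).
Substituting d = 1.461 gives A² = 0.68446, so A = 0.82732.

A ≈ 0.8273 nm^(-1/2)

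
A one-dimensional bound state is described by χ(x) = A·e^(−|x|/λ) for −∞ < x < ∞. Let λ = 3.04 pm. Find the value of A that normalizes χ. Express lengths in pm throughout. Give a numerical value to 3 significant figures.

The normalization condition is ∫|χ|² dx = 1 from −∞ to ∞.
Recall ∫₀^∞ x^m e^(−x/β) dx = m!·β^(m+1), ∫|χ|² dx = A²·(λ).
With λ = 3.04: A² = 0.3289 and A = 0.5735.

A ≈ 0.574 pm^(-1/2)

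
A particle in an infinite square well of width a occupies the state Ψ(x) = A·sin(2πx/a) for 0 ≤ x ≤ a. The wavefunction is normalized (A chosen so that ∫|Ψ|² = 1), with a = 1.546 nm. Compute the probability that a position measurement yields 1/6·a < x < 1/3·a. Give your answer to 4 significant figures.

P ≈ 0.3045

|Ψ|² is the probability density, so P = ∫_{1/6·a}^{1/3·a} |Ψ|² dx.
Since A² = 1/(a/2), this is the region integral divided by the full normalization integral.
Let u = x/a; then A² and the length scale cancel, so P = ∫_{1/6}^{1/3} sin(2·π·u)^2 du ÷ ∫_{0}^{1} sin(2·π·u)^2 du.
Using ∫ sin(2·π·u)^2 du = u/2 - sin(4·π·u)/(8·π), the numerator is √(3)/(8·π) + 1/12 and the denominator is 1/2.
This works out to P = (√(3)/4 + π/6)/π.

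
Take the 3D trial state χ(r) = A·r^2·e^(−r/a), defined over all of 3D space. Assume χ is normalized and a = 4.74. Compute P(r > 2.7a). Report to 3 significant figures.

P ≈ 0.702

With dV = 4πr²dr, the probability is ∫|χ|² dV over r > 2.7a.
The full normalization integral is A²·[45·π·a^7/2] = 1, fixing A².
In terms of u = r/a (A², 4π and the length scale all cancel between numerator and denominator), P = [∫_{2.7}^{∞} u^6·e^(-2·u) du] / [∫_{0}^{∞} u^6·e^(-2·u) du].
Using ∫ u^6·e^(-2·u) du = -(4·u^6 + 12·u^5 + 30·u^4 + 60·u^3 + 90·u^2 + 90·u + 45)·e^(-2·u)/8, the numerator is ≈ 3.9469 and the denominator is 45/8.
Taking the ratio yields P = 0.7017.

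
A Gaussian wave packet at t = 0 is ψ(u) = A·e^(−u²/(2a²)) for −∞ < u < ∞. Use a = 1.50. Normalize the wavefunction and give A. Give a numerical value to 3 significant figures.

Normalization requires ∫|ψ|² du = 1, integrated from −∞ to ∞.
With ∫_{−∞}^{∞} u^(2m) e^(−αu²) du = (2m−1)!!·√π / (2^m α^(m+1/2)), with ψ = A·e^(−u²/(2a²)), the integral evaluates to A²·[√(π)·a].
Hence A² = 1/[√(π)·a].
With a = 1.50: A² = 0.3761 and A = 0.6133.

A ≈ 0.613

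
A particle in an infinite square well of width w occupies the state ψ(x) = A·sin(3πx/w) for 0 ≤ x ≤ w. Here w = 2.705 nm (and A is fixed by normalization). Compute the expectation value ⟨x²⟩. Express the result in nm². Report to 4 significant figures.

The expectation value is the |ψ|²-weighted average of x^2: ∫ x^2|ψ|² dx.
Using sin²θ = (1 − cos 2θ)/2, evaluating both integrals, ⟨x²⟩ = -w^2/(18·π^2) + w^2/3.
With w = 2.705, ⟨x^2⟩ = 2.3978.

⟨x^2⟩ ≈ 2.398 nm^2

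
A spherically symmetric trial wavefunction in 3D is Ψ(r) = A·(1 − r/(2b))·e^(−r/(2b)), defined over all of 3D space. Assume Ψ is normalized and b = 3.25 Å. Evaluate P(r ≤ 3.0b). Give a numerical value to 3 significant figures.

P = ∫ |Ψ|² 4πr² dr over r ≤ 3.0b.
Normalization gives A² = 1/(8·π·b^3).
Let u = r/b; then A², 4π and the length scale all cancel, so P = ∫_{0}^{3.0} u^2·(1 - u/2)^2·e^(-u) du ÷ ∫_{0}^{∞} u^2·(1 - u/2)^2·e^(-u) du.
An antiderivative of u^2·(1 - u/2)^2·e^(-u) is -(u^4/4 + u^2 + 2·u + 2)·e^(-u); evaluating from 0 to 3.0 gives 2 - 149·e^(-3)/4, while the full integral is 2.
Taking the ratio yields P = 0.07272.

P ≈ 0.0727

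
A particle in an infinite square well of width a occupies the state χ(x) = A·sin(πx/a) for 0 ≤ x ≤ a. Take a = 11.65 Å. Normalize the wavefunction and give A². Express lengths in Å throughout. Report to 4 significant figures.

A^2 ≈ 0.1717 Å^(-1)

We need A² ∫|f|² dx = 1, taking the integral from 0 to a.
With ∫₀^a sin²(nπx/a) dx = a/2, with χ = A·sin(πx/a), the integral evaluates to A²·[a/2].
Plugging in a = 11.65 yields A = 0.41434.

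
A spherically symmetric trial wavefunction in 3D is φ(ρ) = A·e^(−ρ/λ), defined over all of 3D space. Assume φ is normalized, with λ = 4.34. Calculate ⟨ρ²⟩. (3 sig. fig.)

⟨ρ^2⟩ ≈ 56.5

The expectation value is the |φ|²-weighted average of ρ^2: ∫ ρ^2|φ|² 4πρ² dρ.
With ∫₀^∞ ρ^4 e^(−αρ) dρ = 4!/α^5, evaluating both integrals, ⟨ρ²⟩ = 3·λ^2.
Putting λ = 4.34 gives 56.51.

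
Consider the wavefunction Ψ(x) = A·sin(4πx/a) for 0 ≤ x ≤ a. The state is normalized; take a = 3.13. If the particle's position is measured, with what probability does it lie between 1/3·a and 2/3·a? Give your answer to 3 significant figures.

P ≈ 0.402

|Ψ|² is the probability density, so P = ∫_{1/3·a}^{2/3·a} |Ψ|² dx.
The normalization integral ∫|Ψ|²dx over the whole domain equals a/2·A², and A² cancels in the ratio.
Let u = x/a; then A² and the length scale cancel, so P = ∫_{1/3}^{2/3} sin(4·π·u)^2 du ÷ ∫_{0}^{1} sin(4·π·u)^2 du.
An antiderivative of sin(4·π·u)^2 is u/2 - sin(4·π·u)·cos(4·π·u)/(8·π); evaluating from 1/3 to 2/3 gives √(3)/(16·π) + 1/6, while the full integral is 1/2.
This works out to P = (√(3)/8 + π/3)/π.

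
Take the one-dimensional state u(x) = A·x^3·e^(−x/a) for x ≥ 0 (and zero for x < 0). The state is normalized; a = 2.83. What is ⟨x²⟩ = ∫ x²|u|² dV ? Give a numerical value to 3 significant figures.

⟨x^2⟩ ≈ 112

By definition ⟨x²⟩ = ∫ x^2 |u(x)|² dx.
Since the A² factors cancel between numerator and denominator, ⟨x²⟩ = 14·a^2.
Putting a = 2.83 gives 112.1.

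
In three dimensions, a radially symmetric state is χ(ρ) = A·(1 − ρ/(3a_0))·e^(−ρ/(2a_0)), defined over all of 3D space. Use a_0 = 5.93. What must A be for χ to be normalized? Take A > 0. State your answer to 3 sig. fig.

We need A² ∫|f|² 4πρ² dρ = 1, taking the integral from 0 to ∞.
(Spherical symmetry: dV = 4πρ² dρ.)
Recall ∫₀^∞ ρ^m e^(−ρ/β) dρ = m!·β^(m+1), the integral (without the A² prefactor) comes out to 8·π·a_0^3/3.
Hence A² = 1/[8·π·a_0^3/3].
With a_0 = 5.93: A² = 0.0005724 and A = 0.02393.

A ≈ 0.0239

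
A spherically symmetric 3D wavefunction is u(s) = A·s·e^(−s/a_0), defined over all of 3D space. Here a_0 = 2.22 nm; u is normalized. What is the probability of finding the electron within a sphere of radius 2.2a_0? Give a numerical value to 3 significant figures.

P ≈ 0.449

P = ∫ |u|² 4πs² ds over s ≤ 2.2a_0.
A² is fixed by ∫₀^∞ 4πs²|u|² ds = 1, i.e. A² = (3·π·a_0^5)^(−1).
Let t = s/a_0; then A², 4π and the length scale all cancel, so P = ∫_{0}^{2.2} t^4·e^(-2·t) dt ÷ ∫_{0}^{∞} t^4·e^(-2·t) dt.
Using ∫ t^4·e^(-2·t) dt = -(t^4/2 + t^3 + 3·t^2/2 + 3·t/2 + 3/4)·e^(-2·t), the numerator is ≈ 0.33661 and the denominator is 3/4.
This evaluates to P = 0.4488.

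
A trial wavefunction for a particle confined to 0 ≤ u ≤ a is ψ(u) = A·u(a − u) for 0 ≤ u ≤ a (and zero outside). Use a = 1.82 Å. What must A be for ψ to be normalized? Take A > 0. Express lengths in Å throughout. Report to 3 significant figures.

A ≈ 1.23 Å^(-5/2)

Normalization requires ∫|ψ|² du = 1, integrated from 0 to a.
Expanding the polynomial and integrating term by term, carrying out the integral gives A² · a^5/30.
Plugging in a = 1.82 yields A = 1.226.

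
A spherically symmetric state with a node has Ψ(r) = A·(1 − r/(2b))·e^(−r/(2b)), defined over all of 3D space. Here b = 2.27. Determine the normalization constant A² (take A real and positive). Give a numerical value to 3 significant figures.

A^2 ≈ 0.00340

We need A² ∫|f|² 4πr² dr = 1, taking the integral from 0 to ∞.
Using ∫₀^∞ rⁿ e^(−αr) dr = n!/αⁿ⁺¹, with Ψ = A·(1 − r/(2b))·e^(−r/(2b)), the integral evaluates to A²·[8·π·b^3].
Hence A² = 1/[8·π·b^3].
Plugging in b = 2.27 yields A = 0.05832.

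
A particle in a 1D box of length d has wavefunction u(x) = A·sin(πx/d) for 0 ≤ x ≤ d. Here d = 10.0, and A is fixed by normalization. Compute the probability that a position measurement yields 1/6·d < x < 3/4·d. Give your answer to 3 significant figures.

The probability is P = ∫ |u|² dx over [1/6·d, 3/4·d].
With A² fixed by ∫|u|² = 1, i.e. A² = (d/2)^(−1), substitute and integrate.
Substituting t = x/d, A² and the length scale cancel in the ratio: P = ∫_{1/6}^{3/4} sin(π·t)^2 dt / ∫_{0}^{1} sin(π·t)^2 dt.
Using ∫ sin(π·t)^2 dt = t/2 - sin(2·π·t)/(4·π), the numerator is √(3)/(8·π) + 1/(4·π) + 7/24 and the denominator is 1/2.
Evaluating gives P = (3·√(3) + 6 + 7·π)/(12·π).

P ≈ 0.880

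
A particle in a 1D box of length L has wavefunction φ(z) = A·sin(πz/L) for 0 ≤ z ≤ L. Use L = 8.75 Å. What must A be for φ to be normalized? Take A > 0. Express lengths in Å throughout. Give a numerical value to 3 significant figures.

We need A² ∫|f|² dz = 1, taking the integral from 0 to L.
With ∫₀^L sin²(nπz/L) dz = L/2, the integral (without the A² prefactor) comes out to L/2.
Hence A² = 1/[L/2].
Substituting L = 8.75 gives A² = 0.2286, so A = 0.4781.

A ≈ 0.478 Å^(-1/2)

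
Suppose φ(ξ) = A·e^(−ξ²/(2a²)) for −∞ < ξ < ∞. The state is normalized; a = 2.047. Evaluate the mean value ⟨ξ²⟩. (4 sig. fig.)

By definition ⟨ξ²⟩ = ∫ ξ^2 |φ(ξ)|² dξ.
Using the Gaussian integral ∫_{−∞}^{∞} e^(−αξ²) dξ = √(π/α), since the A² factors cancel between numerator and denominator, ⟨ξ²⟩ = a^2/2.
Putting a = 2.047 gives 2.0951.

⟨ξ^2⟩ ≈ 2.095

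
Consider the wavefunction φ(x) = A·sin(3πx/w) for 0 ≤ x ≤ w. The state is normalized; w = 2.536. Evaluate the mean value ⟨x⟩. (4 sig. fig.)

⟨x⟩ ≈ 1.268

⟨x⟩ = ∫ x |φ|² dx over the full domain.
Using sin²θ = (1 − cos 2θ)/2, since the A² factors cancel between numerator and denominator, ⟨x⟩ = w/2.
With w = 2.536, ⟨x⟩ = 1.2680.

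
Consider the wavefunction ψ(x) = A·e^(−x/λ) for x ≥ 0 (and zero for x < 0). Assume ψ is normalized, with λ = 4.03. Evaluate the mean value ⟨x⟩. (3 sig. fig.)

By definition ⟨x⟩ = ∫ x |ψ(x)|² dx.
The ratio of the moment integral to the normalization integral gives ⟨x⟩ = λ/2.
Putting λ = 4.03 gives 2.015.

⟨x⟩ ≈ 2.02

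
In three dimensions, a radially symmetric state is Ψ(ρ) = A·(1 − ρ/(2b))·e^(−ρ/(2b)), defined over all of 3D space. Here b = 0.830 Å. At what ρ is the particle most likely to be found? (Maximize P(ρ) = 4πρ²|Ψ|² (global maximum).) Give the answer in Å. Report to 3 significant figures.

Set d/dρ [P(ρ) = 4πρ²|Ψ|²] = 0 and solve for ρ > 0.
This gives ρ = b·(√(5) + 3).
With b = 0.830, the most probable radial distance is 4.346 Å.

ρ ≈ 4.35 Å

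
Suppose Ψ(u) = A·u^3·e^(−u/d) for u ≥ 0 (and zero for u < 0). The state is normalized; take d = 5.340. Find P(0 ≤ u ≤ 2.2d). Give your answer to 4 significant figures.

P ≈ 0.1564

The probability is P = ∫ |Ψ|² du over [0, 2.2d].
Since A² = 1/(45·d^7/8), this is the region integral divided by the full normalization integral.
In terms of t = u/d (A² and the length scale cancel between numerator and denominator), P = [∫_{0}^{2.2} t^6·e^(-2·t) dt] / [∫_{0}^{∞} t^6·e^(-2·t) dt].
An antiderivative of t^6·e^(-2·t) is -(4·t^6 + 12·t^5 + 30·t^4 + 60·t^3 + 90·t^2 + 90·t + 45)·e^(-2·t)/8; evaluating from 0 to 2.2 gives ≈ 0.879496, while the full integral is 45/8.
The result is P = 0.15635.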